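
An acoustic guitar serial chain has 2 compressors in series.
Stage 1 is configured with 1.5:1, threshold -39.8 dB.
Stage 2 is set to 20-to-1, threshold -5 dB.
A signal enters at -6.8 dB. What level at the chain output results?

Stage 1: 33 dB above -39.8 dB, reduced 1.5:1 to 22 dB above → -17.8 dB.
Stage 2: below threshold (-17.8 ≤ -5); passes unchanged; output -17.8 dB.

-17.8 dB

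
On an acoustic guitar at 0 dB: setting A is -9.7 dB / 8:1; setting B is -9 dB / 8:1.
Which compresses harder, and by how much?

A: GR = 9.7 − 9.7/8 = 8.4875 dB.
B: GR = 9 − 9/8 = 7.875 dB.
A reduces 0.6125 dB more.

A, by 0.6125 dB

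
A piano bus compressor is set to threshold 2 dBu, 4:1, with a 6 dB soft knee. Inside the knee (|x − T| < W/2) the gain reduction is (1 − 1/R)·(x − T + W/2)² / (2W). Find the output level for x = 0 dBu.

x − T + W/2 = 0 − 2 + 3 = 1.
GR = (1 − 1/4) × 1² / 12 = 0.75 × 1 / 12 = 0.0625 dB.
Output = 0 − 0.0625 = -0.0625 dBu.

-0.0625 dBu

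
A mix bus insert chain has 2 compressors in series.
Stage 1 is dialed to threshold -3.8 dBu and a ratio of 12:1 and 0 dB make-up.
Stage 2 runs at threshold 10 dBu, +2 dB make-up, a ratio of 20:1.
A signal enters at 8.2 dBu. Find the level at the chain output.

Stage 1: overshoot 12 dB → 12/12 = 1 dB → -2.8 dBu.
Stage 2: -2.8 dBu ≤ 10 dBu, so stage 2 doesn't engage; make-up brings it to -0.8 dBu.

-0.8 dBu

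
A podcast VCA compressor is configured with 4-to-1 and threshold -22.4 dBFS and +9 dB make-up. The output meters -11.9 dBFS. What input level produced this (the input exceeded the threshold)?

Remove make-up: -11.9 − 9 = -20.9 dBFS.
That's 1.5 dB above the -22.4 dBFS threshold.
Input overshoot = R × output overshoot = 6 dB → input = -22.4 + 6 = -16.4 dBFS.

-16.4 dBFS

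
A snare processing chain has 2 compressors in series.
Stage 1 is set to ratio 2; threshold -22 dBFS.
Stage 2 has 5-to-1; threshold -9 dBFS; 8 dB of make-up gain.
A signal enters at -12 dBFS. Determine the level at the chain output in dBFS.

Stage 1: overshoot 10 dB → 10/2 = 5 dB → -17 dBFS.
Stage 2: -17 dBFS ≤ -9 dBFS, so stage 2 doesn't engage; make-up brings it to -9 dBFS.

-9 dBFS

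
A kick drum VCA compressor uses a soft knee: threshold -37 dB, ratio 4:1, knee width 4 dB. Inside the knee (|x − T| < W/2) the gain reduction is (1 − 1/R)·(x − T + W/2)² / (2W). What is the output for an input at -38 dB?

-38.09375 dB

x − T + W/2 = -38 − (-37) + 2 = 1.
GR = (1 − 1/4) × 1² / 8 = 0.75 × 1 / 8 = 0.09375 dB.
Output = -38 − 0.09375 = -38.09375 dB.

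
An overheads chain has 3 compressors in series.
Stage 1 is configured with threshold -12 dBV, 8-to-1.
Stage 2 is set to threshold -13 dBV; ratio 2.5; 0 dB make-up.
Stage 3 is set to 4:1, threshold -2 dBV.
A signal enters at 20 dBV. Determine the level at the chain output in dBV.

Stage 1: 20 dBV is 32 dB over -12 dBV; at 8:1 that becomes 4 dB over, giving -8 dBV.
Stage 2: 5 dB above -13 dBV, reduced 2.5:1 to 2 dB above → -11 dBV.
Stage 3: -11 dBV ≤ -2 dBV, so stage 3 doesn't engage; output -11 dBV.

-11 dBV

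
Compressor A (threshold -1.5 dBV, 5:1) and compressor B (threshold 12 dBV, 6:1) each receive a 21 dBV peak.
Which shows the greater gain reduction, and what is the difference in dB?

A, by 10.5 dB

A: GR = 22.5 − 22.5/5 = 18 dB.
B: GR = 9 − 9/6 = 7.5 dB.
A applies 10.5 dB more gain reduction.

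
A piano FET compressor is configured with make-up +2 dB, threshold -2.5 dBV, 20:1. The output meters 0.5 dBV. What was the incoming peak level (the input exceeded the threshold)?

17.5 dBV

Remove make-up: 0.5 − 2 = -1.5 dBV.
Post-compression overshoot = -1.5 − (-2.5) = 1 dB.
Undo the ratio: input overshoot = 1 × 20 = 20 dB, giving input = 17.5 dBV.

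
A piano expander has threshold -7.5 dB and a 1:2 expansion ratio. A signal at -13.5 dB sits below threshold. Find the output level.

The input is 6 dB below the -7.5 dB threshold.
A 1:2 expander multiplies undershoot by 2: 6 × 2 = 12 dB below threshold.
Output = -7.5 − 12 = -19.5 dB.

-19.5 dB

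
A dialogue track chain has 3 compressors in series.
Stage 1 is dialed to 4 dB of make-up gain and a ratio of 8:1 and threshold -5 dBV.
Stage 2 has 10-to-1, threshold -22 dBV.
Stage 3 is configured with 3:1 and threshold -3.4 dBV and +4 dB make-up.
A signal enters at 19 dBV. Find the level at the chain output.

Stage 1: 24 dB above -5 dBV, reduced 8:1 to 3 dB above → -2 dBV; +4 dB make-up → 2 dBV.
Stage 2: 24 dB above -22 dBV, reduced 10:1 to 2.4 dB above → -19.6 dBV.
Stage 3: below threshold (-19.6 ≤ -3.4); passes unchanged; make-up brings it to -15.6 dBV.

-15.6 dBV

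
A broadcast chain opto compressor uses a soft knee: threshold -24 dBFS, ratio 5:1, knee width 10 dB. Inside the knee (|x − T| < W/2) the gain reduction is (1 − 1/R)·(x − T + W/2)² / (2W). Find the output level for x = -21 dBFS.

x − T + W/2 = -21 − (-24) + 5 = 8.
GR = (1 − 1/5) × 8² / 20 = 0.8 × 64 / 20 = 2.56 dB.
Output = -21 − 2.56 = -23.56 dBFS.

-23.56 dBFS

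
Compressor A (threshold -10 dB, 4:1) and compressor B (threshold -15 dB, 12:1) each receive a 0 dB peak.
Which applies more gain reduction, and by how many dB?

A: overshoot 10 dB → output overshoot 2.5 dB → GR 7.5 dB.
B: overshoot 15 dB → output overshoot 1.25 dB → GR 13.75 dB.
Difference: 6.25 dB in favour of B.

B, by 6.25 dB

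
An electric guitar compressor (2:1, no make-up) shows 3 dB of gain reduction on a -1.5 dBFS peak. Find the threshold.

-7.5 dBFS

Let T be the threshold. Output overshoot = (input overshoot)/R, so -4.5 − T = (-1.5 − T)/2.
2·(-4.5 − T) = -1.5 − T → 1·T = -9 − (-1.5) = -7.5.
T = -7.5/1 = -7.5 dBFS.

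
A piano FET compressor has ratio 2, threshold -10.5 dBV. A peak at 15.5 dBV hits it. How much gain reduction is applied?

13 dB

15.5 dBV exceeds the threshold by 26 dB.
A 2:1 ratio leaves 13 dB of that excess.
So the signal is attenuated by 26 − 13 = 13 dB.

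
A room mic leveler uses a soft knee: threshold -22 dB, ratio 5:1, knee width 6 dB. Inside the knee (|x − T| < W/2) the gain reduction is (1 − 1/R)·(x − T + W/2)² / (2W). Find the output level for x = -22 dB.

-22.6 dB

x − T + W/2 = -22 − (-22) + 3 = 3.
GR = (1 − 1/5) × 3² / 12 = 0.8 × 9 / 12 = 0.6 dB.
Output = -22 − 0.6 = -22.6 dB.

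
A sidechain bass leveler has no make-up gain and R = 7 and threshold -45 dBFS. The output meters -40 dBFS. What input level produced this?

-10 dBFS

The compressed level sits -40 − (-45) = 5 dB over threshold.
Before 7:1 compression the overshoot was 5 × 7 = 35 dB, so input = -45 + 35 = -10 dBFS.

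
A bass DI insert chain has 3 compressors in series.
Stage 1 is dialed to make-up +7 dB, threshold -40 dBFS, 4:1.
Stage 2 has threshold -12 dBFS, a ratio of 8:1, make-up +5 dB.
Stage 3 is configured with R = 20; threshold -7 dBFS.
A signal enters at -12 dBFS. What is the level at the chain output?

-21 dBFS

Stage 1: -12 dBFS is 28 dB over -40 dBFS; at 4:1 that becomes 7 dB over, giving -33 dBFS; +7 dB make-up → -26 dBFS.
Stage 2: below threshold (-26 ≤ -12); passes unchanged; make-up brings it to -21 dBFS.
Stage 3: -21 dBFS ≤ -7 dBFS, so stage 3 doesn't engage; output -21 dBFS.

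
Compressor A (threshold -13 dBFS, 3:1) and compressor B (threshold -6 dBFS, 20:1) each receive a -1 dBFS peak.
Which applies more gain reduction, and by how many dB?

A, by 3.25 dB

A: GR = 12 − 12/3 = 8 dB.
B: GR = 5 − 5/20 = 4.75 dB.
A reduces 3.25 dB more.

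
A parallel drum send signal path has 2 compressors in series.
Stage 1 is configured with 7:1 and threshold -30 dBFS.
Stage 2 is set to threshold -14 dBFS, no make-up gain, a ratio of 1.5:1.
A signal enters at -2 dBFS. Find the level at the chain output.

-26 dBFS

Stage 1: 28 dB above -30 dBFS, reduced 7:1 to 4 dB above → -26 dBFS.
Stage 2: below threshold (-26 ≤ -14); passes unchanged; output -26 dBFS.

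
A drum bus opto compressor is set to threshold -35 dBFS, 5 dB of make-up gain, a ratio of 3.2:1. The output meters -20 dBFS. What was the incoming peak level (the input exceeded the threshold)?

Remove make-up: -20 − 5 = -25 dBFS.
The compressed level sits -25 − (-35) = 10 dB over threshold.
Before 3.2:1 compression the overshoot was 10 × 3.2 = 32 dB, so input = -35 + 32 = -3 dBFS.

-3 dBFS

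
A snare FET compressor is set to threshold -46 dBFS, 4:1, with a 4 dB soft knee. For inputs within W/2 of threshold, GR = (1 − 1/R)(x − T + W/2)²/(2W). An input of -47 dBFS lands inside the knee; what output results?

x − T + W/2 = -47 − (-46) + 2 = 1.
GR = (1 − 1/4) × 1² / 8 = 0.75 × 1 / 8 = 0.09375 dB.
Output = -47 − 0.09375 = -47.09375 dBFS.

-47.09375 dBFS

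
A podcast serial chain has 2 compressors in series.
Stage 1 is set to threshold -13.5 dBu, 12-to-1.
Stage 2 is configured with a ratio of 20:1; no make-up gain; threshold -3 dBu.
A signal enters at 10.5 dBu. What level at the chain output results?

-11.5 dBu

Stage 1: 24 dB above -13.5 dBu, reduced 12:1 to 2 dB above → -11.5 dBu.
Stage 2: -11.5 dBu ≤ -3 dBu, so stage 2 doesn't engage; output -11.5 dBu.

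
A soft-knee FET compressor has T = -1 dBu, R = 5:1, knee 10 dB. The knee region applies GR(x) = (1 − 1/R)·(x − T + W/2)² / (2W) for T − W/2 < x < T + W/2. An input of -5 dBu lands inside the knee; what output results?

x − T + W/2 = -5 − (-1) + 5 = 1.
GR = (1 − 1/5) × 1² / 20 = 0.8 × 1 / 20 = 0.04 dB.
Output = -5 − 0.04 = -5.04 dBu.

-5.04 dBu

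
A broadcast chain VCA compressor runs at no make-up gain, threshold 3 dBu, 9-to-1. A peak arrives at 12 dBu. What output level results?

4 dBu

Overshoot: 12 − 3 = 9 dB.
The 9 dB excess becomes 1 dB after 9:1 reduction.
Output = 3 + 1 = 4 dBu.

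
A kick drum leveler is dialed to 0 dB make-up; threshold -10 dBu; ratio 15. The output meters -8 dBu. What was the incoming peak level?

20 dBu

The compressed level sits -8 − (-10) = 2 dB over threshold.
Before 15:1 compression the overshoot was 2 × 15 = 30 dB, so input = -10 + 30 = 20 dBu.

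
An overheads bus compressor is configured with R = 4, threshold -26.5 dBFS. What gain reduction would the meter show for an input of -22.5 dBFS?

3 dB

Overshoot = -22.5 − (-26.5) = 4 dB.
A 4:1 ratio leaves 1 dB of that excess.
So the signal is attenuated by 4 − 1 = 3 dB.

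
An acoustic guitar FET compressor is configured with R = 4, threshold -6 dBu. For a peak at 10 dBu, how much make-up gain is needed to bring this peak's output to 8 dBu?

10 dB

Overshoot 16 dB → 16/4 = 4 dB after compression, so the compressed level is -6 + 4 = -2 dBu.
Make-up = target − compressed = 8 − (-2) = 10 dB.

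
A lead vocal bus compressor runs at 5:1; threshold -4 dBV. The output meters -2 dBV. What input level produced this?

6 dBV

Post-compression overshoot = -2 − (-4) = 2 dB.
Input overshoot = R × output overshoot = 10 dB → input = -4 + 10 = 6 dBV.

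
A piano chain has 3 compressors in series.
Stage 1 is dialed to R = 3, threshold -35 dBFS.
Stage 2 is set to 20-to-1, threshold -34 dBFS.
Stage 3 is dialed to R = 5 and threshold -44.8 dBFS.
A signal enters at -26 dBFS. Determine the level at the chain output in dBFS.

Stage 1: overshoot 9 dB → 9/3 = 3 dB → -32 dBFS.
Stage 2: overshoot 2 dB → 2/20 = 0.1 dB → -33.9 dBFS.
Stage 3: overshoot 10.9 dB → 10.9/5 = 2.18 dB → -42.62 dBFS.

-42.62 dBFS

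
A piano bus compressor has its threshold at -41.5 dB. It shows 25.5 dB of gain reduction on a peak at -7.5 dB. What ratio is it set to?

Input overshoot = -7.5 − (-41.5) = 34 dB.
Output overshoot = 34 − 25.5 = 8.5 dB.
Ratio = input overshoot / output overshoot = 34 / 8.5 = 4.

4:1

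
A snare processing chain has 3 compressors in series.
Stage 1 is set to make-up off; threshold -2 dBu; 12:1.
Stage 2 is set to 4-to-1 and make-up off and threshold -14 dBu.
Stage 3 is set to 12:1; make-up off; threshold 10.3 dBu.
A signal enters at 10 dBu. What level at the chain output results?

-10.75 dBu

Stage 1: 10 dBu is 12 dB over -2 dBu; at 12:1 that becomes 1 dB over, giving -1 dBu.
Stage 2: -1 dBu is 13 dB over -14 dBu; at 4:1 that becomes 3.25 dB over, giving -10.75 dBu.
Stage 3: -10.75 dBu is at or below the 10.3 dBu threshold — no compression; output -10.75 dBu.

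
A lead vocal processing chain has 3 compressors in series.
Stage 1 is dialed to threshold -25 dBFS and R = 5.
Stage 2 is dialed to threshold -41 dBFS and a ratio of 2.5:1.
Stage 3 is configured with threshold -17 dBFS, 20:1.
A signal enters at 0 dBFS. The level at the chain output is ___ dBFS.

-32.6 dBFS

Stage 1: 25 dB above -25 dBFS, reduced 5:1 to 5 dB above → -20 dBFS.
Stage 2: 21 dB above -41 dBFS, reduced 2.5:1 to 8.4 dB above → -32.6 dBFS.
Stage 3: -32.6 dBFS ≤ -17 dBFS, so stage 3 doesn't engage; output -32.6 dBFS.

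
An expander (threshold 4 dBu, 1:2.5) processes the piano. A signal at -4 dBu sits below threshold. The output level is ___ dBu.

-16 dBu

Below threshold, a 1:2.5 expander applies gain = (2.5−1)×(T − x) of attenuation.
(2.5−1) × 8 = 12 dB, so output = -4 − 12 = -16 dBu.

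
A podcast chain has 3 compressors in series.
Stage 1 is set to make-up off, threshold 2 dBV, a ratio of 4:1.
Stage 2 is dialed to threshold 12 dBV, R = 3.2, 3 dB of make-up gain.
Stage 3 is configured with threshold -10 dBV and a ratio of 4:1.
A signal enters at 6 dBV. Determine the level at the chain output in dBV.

-6 dBV

Stage 1: 4 dB above 2 dBV, reduced 4:1 to 1 dB above → 3 dBV.
Stage 2: below threshold (3 ≤ 12); passes unchanged; make-up brings it to 6 dBV.
Stage 3: 16 dB above -10 dBV, reduced 4:1 to 4 dB above → -6 dBV.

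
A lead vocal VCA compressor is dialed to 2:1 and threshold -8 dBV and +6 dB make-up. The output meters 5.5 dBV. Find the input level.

Stripping the +6 dB make-up gives -0.5 dBV at the gain stage.
The compressed level sits -0.5 − (-8) = 7.5 dB over threshold.
Before 2:1 compression the overshoot was 7.5 × 2 = 15 dB, so input = -8 + 15 = 7 dBV.

7 dBV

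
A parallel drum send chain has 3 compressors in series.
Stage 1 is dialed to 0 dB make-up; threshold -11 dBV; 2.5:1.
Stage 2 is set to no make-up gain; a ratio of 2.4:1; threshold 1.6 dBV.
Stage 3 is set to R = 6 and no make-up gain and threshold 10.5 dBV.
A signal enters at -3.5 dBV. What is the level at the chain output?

Stage 1: 7.5 dB above -11 dBV, reduced 2.5:1 to 3 dB above → -8 dBV.
Stage 2: -8 dBV is at or below the 1.6 dBV threshold — no compression; output -8 dBV.
Stage 3: -8 dBV ≤ 10.5 dBV, so stage 3 doesn't engage; output -8 dBV.

-8 dBV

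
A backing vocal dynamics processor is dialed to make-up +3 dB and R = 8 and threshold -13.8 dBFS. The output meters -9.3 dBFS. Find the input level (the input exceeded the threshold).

-1.8 dBFS

Before make-up, the level was -9.3 − 3 = -12.3 dBFS.
The compressed level sits -12.3 − (-13.8) = 1.5 dB over threshold.
Input overshoot = R × output overshoot = 12 dB → input = -13.8 + 12 = -1.8 dBFS.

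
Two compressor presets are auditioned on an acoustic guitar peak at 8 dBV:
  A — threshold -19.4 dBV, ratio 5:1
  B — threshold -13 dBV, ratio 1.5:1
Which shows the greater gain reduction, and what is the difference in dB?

A, by 14.92 dB

A: overshoot 27.4 dB → output overshoot 5.48 dB → GR 21.92 dB.
B: overshoot 21 dB → output overshoot 14 dB → GR 7 dB.
A reduces 14.92 dB more.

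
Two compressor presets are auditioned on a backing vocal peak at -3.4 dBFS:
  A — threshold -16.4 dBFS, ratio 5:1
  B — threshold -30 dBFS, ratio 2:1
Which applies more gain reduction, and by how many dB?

B, by 2.9 dB

A: GR = 13 − 13/5 = 10.4 dB.
B: GR = 26.6 − 26.6/2 = 13.3 dB.
B applies 2.9 dB more gain reduction.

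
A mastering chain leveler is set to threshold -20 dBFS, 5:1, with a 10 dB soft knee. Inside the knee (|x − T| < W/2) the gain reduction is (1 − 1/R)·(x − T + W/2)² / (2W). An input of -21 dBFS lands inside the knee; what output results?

-21.64 dBFS

x − T + W/2 = -21 − (-20) + 5 = 4.
GR = (1 − 1/5) × 4² / 20 = 0.8 × 16 / 20 = 0.64 dB.
Output = -21 − 0.64 = -21.64 dBFS.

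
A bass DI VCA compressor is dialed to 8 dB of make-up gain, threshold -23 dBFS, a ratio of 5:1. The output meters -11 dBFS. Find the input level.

-3 dBFS

Remove make-up: -11 − 8 = -19 dBFS.
The compressed level sits -19 − (-23) = 4 dB over threshold.
Before 5:1 compression the overshoot was 4 × 5 = 20 dB, so input = -23 + 20 = -3 dBFS.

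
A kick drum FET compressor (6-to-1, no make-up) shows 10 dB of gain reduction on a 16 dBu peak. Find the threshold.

4 dBu

Gain reduction = 16 − 6 = 10 dB; output overshoot = GR / (R − 1) = 10 / 5 = 2 dB.
Threshold = output − output overshoot = 6 − 2 = 4 dBu.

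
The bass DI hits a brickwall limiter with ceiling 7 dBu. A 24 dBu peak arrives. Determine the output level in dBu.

A brickwall limiter is an ∞:1 compressor: any input above the ceiling is clamped to 7 dBu.

7 dBu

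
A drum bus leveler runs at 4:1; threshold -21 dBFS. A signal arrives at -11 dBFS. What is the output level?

-18.5 dBFS

The input is 10 dB above the -21 dBFS threshold.
At 4:1 the overshoot is divided by 4, leaving 2.5 dB above threshold.
Output = -21 + 2.5 = -18.5 dBFS.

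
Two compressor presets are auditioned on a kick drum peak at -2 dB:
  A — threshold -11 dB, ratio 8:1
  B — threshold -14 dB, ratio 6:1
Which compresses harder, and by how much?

B, by 2.125 dB

A: GR = 9 − 9/8 = 7.875 dB.
B: GR = 12 − 12/6 = 10 dB.
B reduces 2.125 dB more.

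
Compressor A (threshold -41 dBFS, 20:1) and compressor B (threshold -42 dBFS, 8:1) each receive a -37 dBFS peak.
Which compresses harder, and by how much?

A: GR = 4 − 4/20 = 3.8 dB.
B: GR = 5 − 5/8 = 4.375 dB.
B reduces 0.575 dB more.

B, by 0.575 dB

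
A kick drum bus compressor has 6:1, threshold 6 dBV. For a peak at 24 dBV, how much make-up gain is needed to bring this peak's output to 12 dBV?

3 dB

Overshoot 18 dB → 18/6 = 3 dB after compression, so the compressed level is 6 + 3 = 9 dBV.
Make-up = target − compressed = 12 − 9 = 3 dB.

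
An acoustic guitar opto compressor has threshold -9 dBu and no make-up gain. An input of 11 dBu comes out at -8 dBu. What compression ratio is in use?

Input overshoot = 11 − (-9) = 20 dB; output overshoot = -8 − (-9) = 1 dB.
Ratio = 20 / 1 = 20.

20:1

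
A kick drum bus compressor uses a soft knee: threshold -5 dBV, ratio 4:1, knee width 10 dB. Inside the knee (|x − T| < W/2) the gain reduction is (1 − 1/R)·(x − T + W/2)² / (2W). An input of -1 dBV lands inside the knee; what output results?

x − T + W/2 = -1 − (-5) + 5 = 9.
GR = (1 − 1/4) × 9² / 20 = 0.75 × 81 / 20 = 3.0375 dB.
Output = -1 − 3.0375 = -4.0375 dBV.

-4.0375 dBV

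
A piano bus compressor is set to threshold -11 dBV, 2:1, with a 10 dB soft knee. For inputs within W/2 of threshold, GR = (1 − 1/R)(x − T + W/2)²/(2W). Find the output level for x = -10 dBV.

-10.9 dBV

x − T + W/2 = -10 − (-11) + 5 = 6.
GR = (1 − 1/2) × 6² / 20 = 0.5 × 36 / 20 = 0.9 dB.
Output = -10 − 0.9 = -10.9 dBV.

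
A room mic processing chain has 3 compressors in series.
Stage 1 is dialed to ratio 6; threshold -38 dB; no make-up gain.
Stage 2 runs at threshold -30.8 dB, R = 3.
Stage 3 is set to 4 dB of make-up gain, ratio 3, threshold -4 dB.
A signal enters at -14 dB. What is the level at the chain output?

-30 dB

Stage 1: -14 dB is 24 dB over -38 dB; at 6:1 that becomes 4 dB over, giving -34 dB.
Stage 2: below threshold (-34 ≤ -30.8); passes unchanged; output -34 dB.
Stage 3: -34 dB ≤ -4 dB, so stage 3 doesn't engage; make-up brings it to -30 dB.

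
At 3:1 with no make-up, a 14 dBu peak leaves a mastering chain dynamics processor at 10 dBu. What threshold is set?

Gain reduction = 14 − 10 = 4 dB; output overshoot = GR / (R − 1) = 4 / 2 = 2 dB.
Threshold = output − output overshoot = 10 − 2 = 8 dBu.

8 dBu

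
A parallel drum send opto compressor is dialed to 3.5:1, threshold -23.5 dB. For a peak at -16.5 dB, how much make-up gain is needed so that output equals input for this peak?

5 dB

Overshoot 7 dB → 7/3.5 = 2 dB after compression, so the compressed level is -23.5 + 2 = -21.5 dB.
Make-up = target − compressed = -16.5 − (-21.5) = 5 dB.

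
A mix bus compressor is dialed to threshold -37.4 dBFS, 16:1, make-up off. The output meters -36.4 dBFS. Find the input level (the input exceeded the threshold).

Post-compression overshoot = -36.4 − (-37.4) = 1 dB.
Input overshoot = R × output overshoot = 16 dB → input = -37.4 + 16 = -21.4 dBFS.

-21.4 dBFS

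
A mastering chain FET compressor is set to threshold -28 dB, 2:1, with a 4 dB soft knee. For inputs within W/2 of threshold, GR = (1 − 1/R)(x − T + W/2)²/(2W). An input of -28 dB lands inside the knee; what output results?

-28.25 dB

x − T + W/2 = -28 − (-28) + 2 = 2.
GR = (1 − 1/2) × 2² / 8 = 0.5 × 4 / 8 = 0.25 dB.
Output = -28 − 0.25 = -28.25 dB.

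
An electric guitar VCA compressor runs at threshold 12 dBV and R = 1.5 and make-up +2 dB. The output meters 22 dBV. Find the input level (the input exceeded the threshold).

Before make-up, the level was 22 − 2 = 20 dBV.
The compressed level sits 20 − 12 = 8 dB over threshold.
Undo the ratio: input overshoot = 8 × 1.5 = 12 dB, giving input = 24 dBV.

24 dBV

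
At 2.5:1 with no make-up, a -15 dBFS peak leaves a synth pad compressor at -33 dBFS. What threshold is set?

-45 dBFS

Gain reduction = -15 − (-33) = 18 dB; output overshoot = GR / (R − 1) = 18 / 1.5 = 12 dB.
Threshold = output − output overshoot = -33 − 12 = -45 dBFS.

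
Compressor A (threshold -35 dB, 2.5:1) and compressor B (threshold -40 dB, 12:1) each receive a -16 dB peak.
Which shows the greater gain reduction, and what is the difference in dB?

A: 19 dB over, compressed to 7.6 dB over, so 11.4 dB of GR.
B: 24 dB over, compressed to 2 dB over, so 22 dB of GR.
B applies 10.6 dB more gain reduction.

B, by 10.6 dB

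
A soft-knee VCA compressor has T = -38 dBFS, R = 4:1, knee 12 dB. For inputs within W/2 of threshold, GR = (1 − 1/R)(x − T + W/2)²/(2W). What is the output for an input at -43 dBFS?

-43.03125 dBFS

x − T + W/2 = -43 − (-38) + 6 = 1.
GR = (1 − 1/4) × 1² / 24 = 0.75 × 1 / 24 = 0.03125 dB.
Output = -43 − 0.03125 = -43.03125 dBFS.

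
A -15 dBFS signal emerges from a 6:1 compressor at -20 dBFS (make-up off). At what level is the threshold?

Gain reduction = -15 − (-20) = 5 dB; output overshoot = GR / (R − 1) = 5 / 5 = 1 dB.
Threshold = output − output overshoot = -20 − 1 = -21 dBFS.

-21 dBFS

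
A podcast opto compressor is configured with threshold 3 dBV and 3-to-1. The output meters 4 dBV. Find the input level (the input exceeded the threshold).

6 dBV

The compressed level sits 4 − 3 = 1 dB over threshold.
Before 3:1 compression the overshoot was 1 × 3 = 3 dB, so input = 3 + 3 = 6 dBV.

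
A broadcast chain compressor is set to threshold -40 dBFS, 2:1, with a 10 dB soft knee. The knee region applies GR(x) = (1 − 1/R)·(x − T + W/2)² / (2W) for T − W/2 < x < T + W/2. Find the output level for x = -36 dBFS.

x − T + W/2 = -36 − (-40) + 5 = 9.
GR = (1 − 1/2) × 9² / 20 = 0.5 × 81 / 20 = 2.025 dB.
Output = -36 − 2.025 = -38.025 dBFS.

-38.025 dBFS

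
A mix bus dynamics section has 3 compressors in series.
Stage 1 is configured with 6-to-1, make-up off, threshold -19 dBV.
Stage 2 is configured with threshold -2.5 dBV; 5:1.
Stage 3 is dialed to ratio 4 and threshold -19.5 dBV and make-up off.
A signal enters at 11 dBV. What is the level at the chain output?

-18.125 dBV

Stage 1: overshoot 30 dB → 30/6 = 5 dB → -14 dBV.
Stage 2: -14 dBV ≤ -2.5 dBV, so stage 2 doesn't engage; output -14 dBV.
Stage 3: -14 dBV is 5.5 dB over -19.5 dBV; at 4:1 that becomes 1.375 dB over, giving -18.125 dBV.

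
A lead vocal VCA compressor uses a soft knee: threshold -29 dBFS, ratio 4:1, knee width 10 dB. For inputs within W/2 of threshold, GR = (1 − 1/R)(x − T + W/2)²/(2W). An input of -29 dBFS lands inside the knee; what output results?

x − T + W/2 = -29 − (-29) + 5 = 5.
GR = (1 − 1/4) × 5² / 20 = 0.75 × 25 / 20 = 0.9375 dB.
Output = -29 − 0.9375 = -29.9375 dBFS.

-29.9375 dBFS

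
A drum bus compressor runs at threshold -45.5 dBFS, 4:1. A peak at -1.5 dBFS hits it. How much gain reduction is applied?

33 dB

The signal is 44 dB above threshold.
A 4:1 ratio leaves 11 dB of that excess.
GR = overshoot in − overshoot out = 44 − 11 = 33 dB.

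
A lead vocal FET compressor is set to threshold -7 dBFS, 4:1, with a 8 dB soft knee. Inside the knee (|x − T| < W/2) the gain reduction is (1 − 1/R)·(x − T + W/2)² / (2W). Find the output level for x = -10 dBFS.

-10.046875 dBFS

x − T + W/2 = -10 − (-7) + 4 = 1.
GR = (1 − 1/4) × 1² / 16 = 0.75 × 1 / 16 = 0.046875 dB.
Output = -10 − 0.046875 = -10.046875 dBFS.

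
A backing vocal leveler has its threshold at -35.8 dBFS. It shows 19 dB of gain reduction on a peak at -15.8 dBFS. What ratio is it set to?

20:1

Input overshoot = -15.8 − (-35.8) = 20 dB.
Output overshoot = 20 − 19 = 1 dB.
Ratio = input overshoot / output overshoot = 20 / 1 = 20.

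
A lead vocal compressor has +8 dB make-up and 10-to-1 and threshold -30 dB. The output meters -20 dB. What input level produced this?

Stripping the +8 dB make-up gives -28 dB at the gain stage.
That's 2 dB above the -30 dB threshold.
Input overshoot = R × output overshoot = 20 dB → input = -30 + 20 = -10 dB.

-10 dB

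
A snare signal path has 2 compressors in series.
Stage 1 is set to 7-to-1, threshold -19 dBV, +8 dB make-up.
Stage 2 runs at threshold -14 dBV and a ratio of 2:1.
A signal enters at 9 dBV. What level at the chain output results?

-10.5 dBV

Stage 1: 9 dBV is 28 dB over -19 dBV; at 7:1 that becomes 4 dB over, giving -15 dBV; +8 dB make-up → -7 dBV.
Stage 2: overshoot 7 dB → 7/2 = 3.5 dB → -10.5 dBV.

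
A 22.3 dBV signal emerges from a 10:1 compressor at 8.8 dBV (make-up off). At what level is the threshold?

7.3 dBV

Gain reduction = 22.3 − 8.8 = 13.5 dB; output overshoot = GR / (R − 1) = 13.5 / 9 = 1.5 dB.
Threshold = output − output overshoot = 8.8 − 1.5 = 7.3 dBV.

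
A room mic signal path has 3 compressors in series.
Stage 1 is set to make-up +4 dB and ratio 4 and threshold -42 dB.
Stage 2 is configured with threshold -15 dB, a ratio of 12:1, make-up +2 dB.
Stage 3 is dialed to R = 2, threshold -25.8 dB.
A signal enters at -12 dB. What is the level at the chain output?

Stage 1: overshoot 30 dB → 30/4 = 7.5 dB → -34.5 dB; +4 dB make-up → -30.5 dB.
Stage 2: below threshold (-30.5 ≤ -15); passes unchanged; make-up brings it to -28.5 dB.
Stage 3: below threshold (-28.5 ≤ -25.8); passes unchanged; output -28.5 dB.

-28.5 dB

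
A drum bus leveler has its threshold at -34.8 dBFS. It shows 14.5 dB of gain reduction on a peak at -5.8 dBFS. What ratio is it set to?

Input overshoot = -5.8 − (-34.8) = 29 dB.
Output overshoot = 29 − 14.5 = 14.5 dB.
Ratio = input overshoot / output overshoot = 29 / 14.5 = 2.

2:1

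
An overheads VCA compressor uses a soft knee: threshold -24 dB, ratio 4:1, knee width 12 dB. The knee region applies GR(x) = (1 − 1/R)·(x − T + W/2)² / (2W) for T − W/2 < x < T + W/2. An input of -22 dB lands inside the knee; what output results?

x − T + W/2 = -22 − (-24) + 6 = 8.
GR = (1 − 1/4) × 8² / 24 = 0.75 × 64 / 24 = 2 dB.
Output = -22 − 2 = -24 dB.

-24 dB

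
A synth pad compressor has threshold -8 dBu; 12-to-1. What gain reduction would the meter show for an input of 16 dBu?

16 dBu exceeds the threshold by 24 dB.
At 12:1, output sits 24/12 = 2 dB above threshold.
Gain reduction = 24 − 2 = 22 dB.

22 dB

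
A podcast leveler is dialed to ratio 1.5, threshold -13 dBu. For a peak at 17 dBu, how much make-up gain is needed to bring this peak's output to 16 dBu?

9 dB

The peak compresses to -13 + 30/1.5 = 7 dBu.
To reach 16 dBu requires 16 − 7 = 9 dB of make-up.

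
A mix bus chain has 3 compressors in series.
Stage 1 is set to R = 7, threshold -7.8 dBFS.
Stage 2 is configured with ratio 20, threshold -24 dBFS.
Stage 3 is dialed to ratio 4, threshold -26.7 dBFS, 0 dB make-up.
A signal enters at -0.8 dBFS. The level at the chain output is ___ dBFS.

Stage 1: -0.8 dBFS is 7 dB over -7.8 dBFS; at 7:1 that becomes 1 dB over, giving -6.8 dBFS.
Stage 2: -6.8 dBFS is 17.2 dB over -24 dBFS; at 20:1 that becomes 0.86 dB over, giving -23.14 dBFS.
Stage 3: overshoot 3.56 dB → 3.56/4 = 0.89 dB → -25.81 dBFS.

-25.81 dBFS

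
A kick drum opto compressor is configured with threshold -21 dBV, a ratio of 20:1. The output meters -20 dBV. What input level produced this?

That's 1 dB above the -21 dBV threshold.
Before 20:1 compression the overshoot was 1 × 20 = 20 dB, so input = -21 + 20 = -1 dBV.

-1 dBV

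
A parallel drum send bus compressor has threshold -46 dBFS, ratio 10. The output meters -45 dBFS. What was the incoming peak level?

-36 dBFS

The compressed level sits -45 − (-46) = 1 dB over threshold.
Before 10:1 compression the overshoot was 1 × 10 = 10 dB, so input = -46 + 10 = -36 dBFS.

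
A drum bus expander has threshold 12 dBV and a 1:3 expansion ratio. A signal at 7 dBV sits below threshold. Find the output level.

-3 dBV

Undershoot = 12 − 7 = 5 dB.
At 1:3, that expands to 15 dB under threshold.
Output = 12 − 15 = -3 dBV.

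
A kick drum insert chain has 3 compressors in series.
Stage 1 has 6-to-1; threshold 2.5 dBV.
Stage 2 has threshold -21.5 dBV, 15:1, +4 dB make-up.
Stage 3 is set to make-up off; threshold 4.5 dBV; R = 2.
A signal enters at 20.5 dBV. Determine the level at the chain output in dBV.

Stage 1: 18 dB above 2.5 dBV, reduced 6:1 to 3 dB above → 5.5 dBV.
Stage 2: 27 dB above -21.5 dBV, reduced 15:1 to 1.8 dB above → -19.7 dBV; +4 dB make-up → -15.7 dBV.
Stage 3: below threshold (-15.7 ≤ 4.5); passes unchanged; output -15.7 dBV.

-15.7 dBV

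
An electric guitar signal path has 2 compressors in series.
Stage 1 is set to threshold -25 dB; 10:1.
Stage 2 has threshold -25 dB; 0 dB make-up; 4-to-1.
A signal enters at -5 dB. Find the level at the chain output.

Stage 1: 20 dB above -25 dB, reduced 10:1 to 2 dB above → -23 dB.
Stage 2: overshoot 2 dB → 2/4 = 0.5 dB → -24.5 dB.

-24.5 dB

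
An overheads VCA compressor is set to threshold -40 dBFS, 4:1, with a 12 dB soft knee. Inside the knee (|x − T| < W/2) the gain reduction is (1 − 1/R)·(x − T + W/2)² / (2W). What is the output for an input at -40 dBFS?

-41.125 dBFS

x − T + W/2 = -40 − (-40) + 6 = 6.
GR = (1 − 1/4) × 6² / 24 = 0.75 × 36 / 24 = 1.125 dB.
Output = -40 − 1.125 = -41.125 dBFS.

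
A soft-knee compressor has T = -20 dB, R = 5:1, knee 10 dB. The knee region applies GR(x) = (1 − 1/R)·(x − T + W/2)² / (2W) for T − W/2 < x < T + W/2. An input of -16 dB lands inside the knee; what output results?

-19.24 dB

x − T + W/2 = -16 − (-20) + 5 = 9.
GR = (1 − 1/5) × 9² / 20 = 0.8 × 81 / 20 = 3.24 dB.
Output = -16 − 3.24 = -19.24 dB.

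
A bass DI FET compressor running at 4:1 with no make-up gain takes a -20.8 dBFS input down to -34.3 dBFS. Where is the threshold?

-38.8 dBFS

Input is 18 dB above T (since output overshoot × R = input overshoot: (-34.3 − T)·4 = -20.8 − T gives T = -38.8 dBFS).
Check: -38.8 + (-20.8 − (-38.8))/4 = -38.8 + 4.5 = -34.3 dBFS. ✓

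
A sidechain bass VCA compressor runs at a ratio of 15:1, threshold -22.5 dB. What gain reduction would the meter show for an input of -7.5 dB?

The signal is 15 dB above threshold.
After 15:1 compression the overshoot becomes 15/15 = 1 dB.
So the signal is attenuated by 15 − 1 = 14 dB.

14 dB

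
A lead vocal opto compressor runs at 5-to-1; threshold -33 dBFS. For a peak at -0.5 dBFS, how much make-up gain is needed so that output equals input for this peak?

26 dB

Without make-up, output = threshold + overshoot/5 = -33 + 6.5 = -26.5 dBFS.
Gap to target: 26 dB.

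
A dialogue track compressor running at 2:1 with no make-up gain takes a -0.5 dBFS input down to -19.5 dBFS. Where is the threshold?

Input is 38 dB above T (since output overshoot × R = input overshoot: (-19.5 − T)·2 = -0.5 − T gives T = -38.5 dBFS).
Check: -38.5 + (-0.5 − (-38.5))/2 = -38.5 + 19 = -19.5 dBFS. ✓

-38.5 dBFS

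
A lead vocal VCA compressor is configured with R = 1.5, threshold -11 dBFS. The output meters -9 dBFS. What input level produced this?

-8 dBFS

The compressed level sits -9 − (-11) = 2 dB over threshold.
Input overshoot = R × output overshoot = 3 dB → input = -11 + 3 = -8 dBFS.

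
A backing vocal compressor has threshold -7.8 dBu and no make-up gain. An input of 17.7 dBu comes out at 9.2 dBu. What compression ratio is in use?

Input overshoot = 17.7 − (-7.8) = 25.5 dB; output overshoot = 9.2 − (-7.8) = 17 dB.
Ratio = 25.5 / 17 = 1.5.

1.5:1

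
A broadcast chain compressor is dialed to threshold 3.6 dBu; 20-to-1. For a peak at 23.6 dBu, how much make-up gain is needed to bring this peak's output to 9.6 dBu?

5 dB

The peak compresses to 3.6 + 20/20 = 4.6 dBu.
To reach 9.6 dBu requires 9.6 − 4.6 = 5 dB of make-up.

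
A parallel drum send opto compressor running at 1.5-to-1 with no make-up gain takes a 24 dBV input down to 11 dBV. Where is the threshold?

-15 dBV

Let T be the threshold. Output overshoot = (input overshoot)/R, so 11 − T = (24 − T)/1.5.
1.5·(11 − T) = 24 − T → 0.5·T = 16.5 − 24 = -7.5.
T = -7.5/0.5 = -15 dBV.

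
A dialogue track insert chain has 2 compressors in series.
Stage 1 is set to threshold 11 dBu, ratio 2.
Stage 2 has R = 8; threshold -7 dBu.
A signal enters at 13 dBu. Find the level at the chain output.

-4.625 dBu

Stage 1: overshoot 2 dB → 2/2 = 1 dB → 12 dBu.
Stage 2: overshoot 19 dB → 19/8 = 2.375 dB → -4.625 dBu.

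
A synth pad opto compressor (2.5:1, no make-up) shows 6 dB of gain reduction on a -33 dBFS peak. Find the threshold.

Let T be the threshold. Output overshoot = (input overshoot)/R, so -39 − T = (-33 − T)/2.5.
2.5·(-39 − T) = -33 − T → 1.5·T = -97.5 − (-33) = -64.5.
T = -64.5/1.5 = -43 dBFS.

-43 dBFS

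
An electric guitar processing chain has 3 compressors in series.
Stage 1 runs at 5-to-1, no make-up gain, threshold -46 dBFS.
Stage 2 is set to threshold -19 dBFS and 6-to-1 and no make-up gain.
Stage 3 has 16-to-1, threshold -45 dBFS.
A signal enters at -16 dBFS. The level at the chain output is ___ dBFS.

Stage 1: 30 dB above -46 dBFS, reduced 5:1 to 6 dB above → -40 dBFS.
Stage 2: -40 dBFS is at or below the -19 dBFS threshold — no compression; output -40 dBFS.
Stage 3: 5 dB above -45 dBFS, reduced 16:1 to 0.3125 dB above → -44.6875 dBFS.

-44.6875 dBFS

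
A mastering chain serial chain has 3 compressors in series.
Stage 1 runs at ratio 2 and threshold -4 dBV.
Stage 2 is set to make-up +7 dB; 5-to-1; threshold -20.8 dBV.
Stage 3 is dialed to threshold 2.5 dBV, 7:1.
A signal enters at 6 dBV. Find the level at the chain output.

Stage 1: overshoot 10 dB → 10/2 = 5 dB → 1 dBV.
Stage 2: 1 dBV is 21.8 dB over -20.8 dBV; at 5:1 that becomes 4.36 dB over, giving -16.44 dBV; +7 dB make-up → -9.44 dBV.
Stage 3: below threshold (-9.44 ≤ 2.5); passes unchanged; output -9.44 dBV.

-9.44 dBV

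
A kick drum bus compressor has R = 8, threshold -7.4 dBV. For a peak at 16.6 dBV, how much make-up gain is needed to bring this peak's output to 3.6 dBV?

8 dB

Without make-up, output = threshold + overshoot/8 = -7.4 + 3 = -4.4 dBV.
Gap to target: 8 dB.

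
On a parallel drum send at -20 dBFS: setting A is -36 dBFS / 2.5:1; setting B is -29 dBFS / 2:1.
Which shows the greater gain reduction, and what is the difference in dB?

A: overshoot 16 dB → output overshoot 6.4 dB → GR 9.6 dB.
B: overshoot 9 dB → output overshoot 4.5 dB → GR 4.5 dB.
A reduces 5.1 dB more.

A, by 5.1 dB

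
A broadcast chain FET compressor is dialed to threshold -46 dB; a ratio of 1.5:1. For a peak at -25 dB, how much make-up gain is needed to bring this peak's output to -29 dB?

3 dB

Without make-up, output = threshold + overshoot/1.5 = -46 + 14 = -32 dB.
Gap to target: 3 dB.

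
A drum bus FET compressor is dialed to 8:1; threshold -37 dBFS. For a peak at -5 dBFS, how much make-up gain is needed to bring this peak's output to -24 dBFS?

9 dB

Overshoot 32 dB → 32/8 = 4 dB after compression, so the compressed level is -37 + 4 = -33 dBFS.
Make-up = target − compressed = -24 − (-33) = 9 dB.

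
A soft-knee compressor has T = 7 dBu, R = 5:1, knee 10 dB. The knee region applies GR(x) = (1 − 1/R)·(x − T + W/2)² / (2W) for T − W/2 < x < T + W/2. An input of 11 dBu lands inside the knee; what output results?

7.76 dBu

x − T + W/2 = 11 − 7 + 5 = 9.
GR = (1 − 1/5) × 9² / 20 = 0.8 × 81 / 20 = 3.24 dB.
Output = 11 − 3.24 = 7.76 dBu.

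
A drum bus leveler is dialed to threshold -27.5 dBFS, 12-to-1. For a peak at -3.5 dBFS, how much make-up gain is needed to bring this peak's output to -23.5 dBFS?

Without make-up, output = threshold + overshoot/12 = -27.5 + 2 = -25.5 dBFS.
Gap to target: 2 dB.

2 dB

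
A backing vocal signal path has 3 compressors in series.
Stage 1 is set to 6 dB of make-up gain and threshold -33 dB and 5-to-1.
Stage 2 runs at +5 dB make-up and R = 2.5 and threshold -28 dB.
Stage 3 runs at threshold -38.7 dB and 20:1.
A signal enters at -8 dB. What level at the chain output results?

-37.795 dB

Stage 1: -8 dB is 25 dB over -33 dB; at 5:1 that becomes 5 dB over, giving -28 dB; +6 dB make-up → -22 dB.
Stage 2: 6 dB above -28 dB, reduced 2.5:1 to 2.4 dB above → -25.6 dB; +5 dB make-up → -20.6 dB.
Stage 3: -20.6 dB is 18.1 dB over -38.7 dB; at 20:1 that becomes 0.905 dB over, giving -37.795 dB.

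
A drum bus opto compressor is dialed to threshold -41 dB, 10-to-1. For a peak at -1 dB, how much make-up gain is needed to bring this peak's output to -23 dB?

The peak compresses to -41 + 40/10 = -37 dB.
To reach -23 dB requires -23 − (-37) = 14 dB of make-up.

14 dB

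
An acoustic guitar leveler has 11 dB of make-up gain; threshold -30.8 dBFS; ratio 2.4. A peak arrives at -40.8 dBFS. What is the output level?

-40.8 dBFS is 10 dB below the -30.8 dBFS threshold, so no gain reduction is applied.
Make-up gain adds 11 dB: -40.8 + 11 = -29.8 dBFS.

-29.8 dBFS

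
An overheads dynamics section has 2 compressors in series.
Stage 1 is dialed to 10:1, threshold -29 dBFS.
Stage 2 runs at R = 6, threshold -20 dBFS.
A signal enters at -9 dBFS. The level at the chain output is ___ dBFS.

Stage 1: overshoot 20 dB → 20/10 = 2 dB → -27 dBFS.
Stage 2: below threshold (-27 ≤ -20); passes unchanged; output -27 dBFS.

-27 dBFS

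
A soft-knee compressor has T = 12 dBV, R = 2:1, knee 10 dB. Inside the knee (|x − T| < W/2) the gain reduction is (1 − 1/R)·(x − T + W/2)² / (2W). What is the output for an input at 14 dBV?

12.775 dBV

x − T + W/2 = 14 − 12 + 5 = 7.
GR = (1 − 1/2) × 7² / 20 = 0.5 × 49 / 20 = 1.225 dB.
Output = 14 − 1.225 = 12.775 dBV.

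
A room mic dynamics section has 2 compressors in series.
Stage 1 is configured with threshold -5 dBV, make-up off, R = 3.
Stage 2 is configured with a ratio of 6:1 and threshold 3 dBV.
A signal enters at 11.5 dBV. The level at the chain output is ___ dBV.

0.5 dBV

Stage 1: 11.5 dBV is 16.5 dB over -5 dBV; at 3:1 that becomes 5.5 dB over, giving 0.5 dBV.
Stage 2: below threshold (0.5 ≤ 3); passes unchanged; output 0.5 dBV.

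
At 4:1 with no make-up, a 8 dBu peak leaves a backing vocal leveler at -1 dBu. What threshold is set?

Gain reduction = 8 − (-1) = 9 dB; output overshoot = GR / (R − 1) = 9 / 3 = 3 dB.
Threshold = output − output overshoot = -1 − 3 = -4 dBu.

-4 dBu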